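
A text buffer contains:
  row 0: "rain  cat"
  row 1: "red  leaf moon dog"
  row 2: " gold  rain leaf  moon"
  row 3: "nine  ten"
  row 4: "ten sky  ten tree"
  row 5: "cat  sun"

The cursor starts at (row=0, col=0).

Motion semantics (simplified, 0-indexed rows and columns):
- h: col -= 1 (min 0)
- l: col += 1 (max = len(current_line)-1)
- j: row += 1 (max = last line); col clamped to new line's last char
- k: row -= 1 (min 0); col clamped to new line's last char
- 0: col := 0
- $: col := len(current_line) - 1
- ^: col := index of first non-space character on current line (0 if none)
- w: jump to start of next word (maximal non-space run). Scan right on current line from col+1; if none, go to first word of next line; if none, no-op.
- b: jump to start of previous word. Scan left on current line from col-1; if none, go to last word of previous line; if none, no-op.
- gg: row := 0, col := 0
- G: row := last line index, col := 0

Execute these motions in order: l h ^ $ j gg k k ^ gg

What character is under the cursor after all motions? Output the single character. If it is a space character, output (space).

Answer: r

Derivation:
After 1 (l): row=0 col=1 char='a'
After 2 (h): row=0 col=0 char='r'
After 3 (^): row=0 col=0 char='r'
After 4 ($): row=0 col=8 char='t'
After 5 (j): row=1 col=8 char='f'
After 6 (gg): row=0 col=0 char='r'
After 7 (k): row=0 col=0 char='r'
After 8 (k): row=0 col=0 char='r'
After 9 (^): row=0 col=0 char='r'
After 10 (gg): row=0 col=0 char='r'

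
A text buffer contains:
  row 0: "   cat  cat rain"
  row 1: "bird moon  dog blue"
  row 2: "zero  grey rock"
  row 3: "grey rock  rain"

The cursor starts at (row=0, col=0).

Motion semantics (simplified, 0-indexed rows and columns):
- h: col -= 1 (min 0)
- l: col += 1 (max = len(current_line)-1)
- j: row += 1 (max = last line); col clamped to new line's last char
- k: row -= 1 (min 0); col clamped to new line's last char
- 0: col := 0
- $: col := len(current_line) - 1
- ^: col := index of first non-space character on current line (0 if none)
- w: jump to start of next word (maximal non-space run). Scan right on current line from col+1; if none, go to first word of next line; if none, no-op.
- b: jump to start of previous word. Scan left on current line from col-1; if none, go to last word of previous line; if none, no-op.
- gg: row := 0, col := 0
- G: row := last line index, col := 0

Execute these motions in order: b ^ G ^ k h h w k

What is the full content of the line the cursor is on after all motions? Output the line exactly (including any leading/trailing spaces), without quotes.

After 1 (b): row=0 col=0 char='_'
After 2 (^): row=0 col=3 char='c'
After 3 (G): row=3 col=0 char='g'
After 4 (^): row=3 col=0 char='g'
After 5 (k): row=2 col=0 char='z'
After 6 (h): row=2 col=0 char='z'
After 7 (h): row=2 col=0 char='z'
After 8 (w): row=2 col=6 char='g'
After 9 (k): row=1 col=6 char='o'

Answer: bird moon  dog blue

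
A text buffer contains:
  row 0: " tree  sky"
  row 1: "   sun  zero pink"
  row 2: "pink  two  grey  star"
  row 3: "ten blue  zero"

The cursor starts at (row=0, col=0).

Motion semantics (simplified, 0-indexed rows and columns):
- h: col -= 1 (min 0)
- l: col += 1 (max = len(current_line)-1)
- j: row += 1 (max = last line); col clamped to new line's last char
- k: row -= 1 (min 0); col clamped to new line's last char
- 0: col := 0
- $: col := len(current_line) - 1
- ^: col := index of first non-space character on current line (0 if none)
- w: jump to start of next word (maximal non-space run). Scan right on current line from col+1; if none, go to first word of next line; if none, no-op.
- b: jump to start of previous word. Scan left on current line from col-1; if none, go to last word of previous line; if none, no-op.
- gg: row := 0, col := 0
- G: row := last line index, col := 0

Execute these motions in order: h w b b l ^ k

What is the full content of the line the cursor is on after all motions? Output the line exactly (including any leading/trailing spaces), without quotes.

After 1 (h): row=0 col=0 char='_'
After 2 (w): row=0 col=1 char='t'
After 3 (b): row=0 col=1 char='t'
After 4 (b): row=0 col=1 char='t'
After 5 (l): row=0 col=2 char='r'
After 6 (^): row=0 col=1 char='t'
After 7 (k): row=0 col=1 char='t'

Answer:  tree  sky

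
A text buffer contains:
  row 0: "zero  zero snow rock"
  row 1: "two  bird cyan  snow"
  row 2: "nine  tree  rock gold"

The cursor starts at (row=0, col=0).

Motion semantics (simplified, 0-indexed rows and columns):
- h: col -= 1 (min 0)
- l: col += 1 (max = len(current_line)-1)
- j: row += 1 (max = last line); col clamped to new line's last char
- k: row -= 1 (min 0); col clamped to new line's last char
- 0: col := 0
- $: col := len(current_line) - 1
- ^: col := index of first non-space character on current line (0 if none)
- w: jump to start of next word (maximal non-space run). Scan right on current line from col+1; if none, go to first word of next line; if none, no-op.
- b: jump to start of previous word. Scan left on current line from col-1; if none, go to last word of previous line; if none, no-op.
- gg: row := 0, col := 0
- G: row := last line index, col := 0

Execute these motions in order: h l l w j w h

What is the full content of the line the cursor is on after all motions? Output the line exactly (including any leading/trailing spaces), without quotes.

After 1 (h): row=0 col=0 char='z'
After 2 (l): row=0 col=1 char='e'
After 3 (l): row=0 col=2 char='r'
After 4 (w): row=0 col=6 char='z'
After 5 (j): row=1 col=6 char='i'
After 6 (w): row=1 col=10 char='c'
After 7 (h): row=1 col=9 char='_'

Answer: two  bird cyan  snow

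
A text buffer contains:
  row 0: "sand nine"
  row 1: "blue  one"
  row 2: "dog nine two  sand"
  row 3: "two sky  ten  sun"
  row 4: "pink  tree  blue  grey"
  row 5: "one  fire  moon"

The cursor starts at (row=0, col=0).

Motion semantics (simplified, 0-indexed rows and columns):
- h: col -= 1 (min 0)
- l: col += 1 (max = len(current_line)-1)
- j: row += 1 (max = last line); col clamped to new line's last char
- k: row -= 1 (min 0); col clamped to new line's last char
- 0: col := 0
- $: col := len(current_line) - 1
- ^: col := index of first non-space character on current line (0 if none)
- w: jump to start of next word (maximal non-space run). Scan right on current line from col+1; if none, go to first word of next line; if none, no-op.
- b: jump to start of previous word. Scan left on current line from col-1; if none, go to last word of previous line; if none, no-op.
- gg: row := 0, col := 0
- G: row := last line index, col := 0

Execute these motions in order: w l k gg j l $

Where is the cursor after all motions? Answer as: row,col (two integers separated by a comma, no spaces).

After 1 (w): row=0 col=5 char='n'
After 2 (l): row=0 col=6 char='i'
After 3 (k): row=0 col=6 char='i'
After 4 (gg): row=0 col=0 char='s'
After 5 (j): row=1 col=0 char='b'
After 6 (l): row=1 col=1 char='l'
After 7 ($): row=1 col=8 char='e'

Answer: 1,8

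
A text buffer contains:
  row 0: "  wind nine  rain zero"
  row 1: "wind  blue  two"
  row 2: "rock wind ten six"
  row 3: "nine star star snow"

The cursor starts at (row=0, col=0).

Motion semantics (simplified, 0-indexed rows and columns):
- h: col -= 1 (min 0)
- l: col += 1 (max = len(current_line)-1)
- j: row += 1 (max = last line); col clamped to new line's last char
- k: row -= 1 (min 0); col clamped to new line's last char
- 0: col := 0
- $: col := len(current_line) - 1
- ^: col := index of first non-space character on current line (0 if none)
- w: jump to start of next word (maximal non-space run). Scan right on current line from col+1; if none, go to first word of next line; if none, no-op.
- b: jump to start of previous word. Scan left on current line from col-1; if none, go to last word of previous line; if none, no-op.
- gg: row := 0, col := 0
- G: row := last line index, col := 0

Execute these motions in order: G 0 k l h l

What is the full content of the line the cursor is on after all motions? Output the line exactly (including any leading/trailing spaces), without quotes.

Answer: rock wind ten six

Derivation:
After 1 (G): row=3 col=0 char='n'
After 2 (0): row=3 col=0 char='n'
After 3 (k): row=2 col=0 char='r'
After 4 (l): row=2 col=1 char='o'
After 5 (h): row=2 col=0 char='r'
After 6 (l): row=2 col=1 char='o'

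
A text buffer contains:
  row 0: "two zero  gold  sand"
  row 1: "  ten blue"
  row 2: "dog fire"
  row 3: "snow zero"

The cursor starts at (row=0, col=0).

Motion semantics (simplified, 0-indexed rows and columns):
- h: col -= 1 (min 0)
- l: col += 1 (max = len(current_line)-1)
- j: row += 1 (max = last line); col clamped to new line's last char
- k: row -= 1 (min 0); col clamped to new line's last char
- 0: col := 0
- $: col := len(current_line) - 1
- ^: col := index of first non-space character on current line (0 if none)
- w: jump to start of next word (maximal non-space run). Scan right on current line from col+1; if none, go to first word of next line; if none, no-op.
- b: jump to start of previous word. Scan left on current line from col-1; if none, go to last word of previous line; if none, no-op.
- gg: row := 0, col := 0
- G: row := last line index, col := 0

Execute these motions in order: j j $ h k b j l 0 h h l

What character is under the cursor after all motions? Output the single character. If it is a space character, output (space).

After 1 (j): row=1 col=0 char='_'
After 2 (j): row=2 col=0 char='d'
After 3 ($): row=2 col=7 char='e'
After 4 (h): row=2 col=6 char='r'
After 5 (k): row=1 col=6 char='b'
After 6 (b): row=1 col=2 char='t'
After 7 (j): row=2 col=2 char='g'
After 8 (l): row=2 col=3 char='_'
After 9 (0): row=2 col=0 char='d'
After 10 (h): row=2 col=0 char='d'
After 11 (h): row=2 col=0 char='d'
After 12 (l): row=2 col=1 char='o'

Answer: o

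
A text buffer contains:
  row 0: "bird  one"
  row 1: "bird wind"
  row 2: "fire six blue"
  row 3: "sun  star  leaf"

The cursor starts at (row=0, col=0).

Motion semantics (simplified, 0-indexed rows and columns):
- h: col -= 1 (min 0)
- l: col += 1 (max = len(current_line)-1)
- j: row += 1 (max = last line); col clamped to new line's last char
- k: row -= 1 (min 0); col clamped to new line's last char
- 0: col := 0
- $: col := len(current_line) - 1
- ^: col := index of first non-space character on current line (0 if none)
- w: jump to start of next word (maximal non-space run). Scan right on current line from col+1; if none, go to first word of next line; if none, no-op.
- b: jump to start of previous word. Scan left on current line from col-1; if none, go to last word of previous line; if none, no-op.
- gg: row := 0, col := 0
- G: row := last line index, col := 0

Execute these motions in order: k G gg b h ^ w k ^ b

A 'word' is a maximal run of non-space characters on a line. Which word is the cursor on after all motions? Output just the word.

After 1 (k): row=0 col=0 char='b'
After 2 (G): row=3 col=0 char='s'
After 3 (gg): row=0 col=0 char='b'
After 4 (b): row=0 col=0 char='b'
After 5 (h): row=0 col=0 char='b'
After 6 (^): row=0 col=0 char='b'
After 7 (w): row=0 col=6 char='o'
After 8 (k): row=0 col=6 char='o'
After 9 (^): row=0 col=0 char='b'
After 10 (b): row=0 col=0 char='b'

Answer: bird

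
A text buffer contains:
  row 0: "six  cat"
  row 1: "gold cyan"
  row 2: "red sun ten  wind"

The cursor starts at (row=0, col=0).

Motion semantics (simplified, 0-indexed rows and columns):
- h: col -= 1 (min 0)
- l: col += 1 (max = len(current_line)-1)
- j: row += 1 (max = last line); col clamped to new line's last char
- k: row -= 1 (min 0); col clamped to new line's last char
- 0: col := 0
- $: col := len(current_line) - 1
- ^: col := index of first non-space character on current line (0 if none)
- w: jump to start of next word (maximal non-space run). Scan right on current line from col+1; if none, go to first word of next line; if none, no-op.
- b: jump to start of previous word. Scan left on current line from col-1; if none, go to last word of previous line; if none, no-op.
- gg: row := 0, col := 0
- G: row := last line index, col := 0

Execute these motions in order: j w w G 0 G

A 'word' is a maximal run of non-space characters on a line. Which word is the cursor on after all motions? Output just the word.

Answer: red

Derivation:
After 1 (j): row=1 col=0 char='g'
After 2 (w): row=1 col=5 char='c'
After 3 (w): row=2 col=0 char='r'
After 4 (G): row=2 col=0 char='r'
After 5 (0): row=2 col=0 char='r'
After 6 (G): row=2 col=0 char='r'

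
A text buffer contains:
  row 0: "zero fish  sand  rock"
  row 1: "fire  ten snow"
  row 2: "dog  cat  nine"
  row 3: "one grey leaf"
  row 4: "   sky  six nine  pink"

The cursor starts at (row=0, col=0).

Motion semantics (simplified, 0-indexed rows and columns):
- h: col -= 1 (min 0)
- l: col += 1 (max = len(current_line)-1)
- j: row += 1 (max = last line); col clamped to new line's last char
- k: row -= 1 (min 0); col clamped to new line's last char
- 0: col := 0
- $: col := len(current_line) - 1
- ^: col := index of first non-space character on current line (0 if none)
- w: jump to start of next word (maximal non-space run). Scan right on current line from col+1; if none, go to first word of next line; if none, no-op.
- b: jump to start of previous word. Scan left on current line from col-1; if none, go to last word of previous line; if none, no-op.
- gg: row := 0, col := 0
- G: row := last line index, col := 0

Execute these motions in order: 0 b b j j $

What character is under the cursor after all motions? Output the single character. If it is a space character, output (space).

Answer: e

Derivation:
After 1 (0): row=0 col=0 char='z'
After 2 (b): row=0 col=0 char='z'
After 3 (b): row=0 col=0 char='z'
After 4 (j): row=1 col=0 char='f'
After 5 (j): row=2 col=0 char='d'
After 6 ($): row=2 col=13 char='e'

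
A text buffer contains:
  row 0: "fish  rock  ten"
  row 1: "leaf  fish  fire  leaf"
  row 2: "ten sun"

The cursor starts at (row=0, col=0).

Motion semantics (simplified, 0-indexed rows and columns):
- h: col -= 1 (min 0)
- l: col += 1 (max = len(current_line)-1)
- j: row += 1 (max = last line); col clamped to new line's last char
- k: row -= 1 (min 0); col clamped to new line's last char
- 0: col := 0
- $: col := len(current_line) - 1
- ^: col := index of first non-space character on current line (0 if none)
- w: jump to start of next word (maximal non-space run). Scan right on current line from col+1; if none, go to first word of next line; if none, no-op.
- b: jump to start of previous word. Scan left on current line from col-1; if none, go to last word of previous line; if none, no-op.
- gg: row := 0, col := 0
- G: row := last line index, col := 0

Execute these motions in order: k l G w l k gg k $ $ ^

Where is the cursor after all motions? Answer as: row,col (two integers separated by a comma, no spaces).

Answer: 0,0

Derivation:
After 1 (k): row=0 col=0 char='f'
After 2 (l): row=0 col=1 char='i'
After 3 (G): row=2 col=0 char='t'
After 4 (w): row=2 col=4 char='s'
After 5 (l): row=2 col=5 char='u'
After 6 (k): row=1 col=5 char='_'
After 7 (gg): row=0 col=0 char='f'
After 8 (k): row=0 col=0 char='f'
After 9 ($): row=0 col=14 char='n'
After 10 ($): row=0 col=14 char='n'
After 11 (^): row=0 col=0 char='f'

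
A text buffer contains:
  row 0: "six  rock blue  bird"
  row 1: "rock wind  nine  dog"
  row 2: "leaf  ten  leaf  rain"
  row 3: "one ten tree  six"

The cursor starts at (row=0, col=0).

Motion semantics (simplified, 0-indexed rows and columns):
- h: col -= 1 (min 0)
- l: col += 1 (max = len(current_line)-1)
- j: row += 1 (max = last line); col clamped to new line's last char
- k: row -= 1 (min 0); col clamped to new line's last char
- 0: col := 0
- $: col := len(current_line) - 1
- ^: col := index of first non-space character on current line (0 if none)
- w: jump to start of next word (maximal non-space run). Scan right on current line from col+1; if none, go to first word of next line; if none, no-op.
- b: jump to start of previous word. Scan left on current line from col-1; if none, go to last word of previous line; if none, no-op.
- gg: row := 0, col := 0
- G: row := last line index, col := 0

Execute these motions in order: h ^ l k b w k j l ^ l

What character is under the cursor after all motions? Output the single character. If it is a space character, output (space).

After 1 (h): row=0 col=0 char='s'
After 2 (^): row=0 col=0 char='s'
After 3 (l): row=0 col=1 char='i'
After 4 (k): row=0 col=1 char='i'
After 5 (b): row=0 col=0 char='s'
After 6 (w): row=0 col=5 char='r'
After 7 (k): row=0 col=5 char='r'
After 8 (j): row=1 col=5 char='w'
After 9 (l): row=1 col=6 char='i'
After 10 (^): row=1 col=0 char='r'
After 11 (l): row=1 col=1 char='o'

Answer: o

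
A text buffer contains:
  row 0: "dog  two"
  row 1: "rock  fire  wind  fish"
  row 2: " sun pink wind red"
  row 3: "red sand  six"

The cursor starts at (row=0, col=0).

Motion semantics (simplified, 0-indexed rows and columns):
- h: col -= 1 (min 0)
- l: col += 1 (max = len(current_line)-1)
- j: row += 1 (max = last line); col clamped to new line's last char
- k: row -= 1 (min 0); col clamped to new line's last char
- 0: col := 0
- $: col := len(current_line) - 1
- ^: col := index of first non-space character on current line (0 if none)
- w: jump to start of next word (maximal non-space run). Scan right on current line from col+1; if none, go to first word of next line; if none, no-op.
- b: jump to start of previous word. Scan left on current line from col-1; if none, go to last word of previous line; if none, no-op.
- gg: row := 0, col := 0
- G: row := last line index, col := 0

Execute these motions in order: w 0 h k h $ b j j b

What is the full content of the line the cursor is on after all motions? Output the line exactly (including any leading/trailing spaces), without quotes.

Answer:  sun pink wind red

Derivation:
After 1 (w): row=0 col=5 char='t'
After 2 (0): row=0 col=0 char='d'
After 3 (h): row=0 col=0 char='d'
After 4 (k): row=0 col=0 char='d'
After 5 (h): row=0 col=0 char='d'
After 6 ($): row=0 col=7 char='o'
After 7 (b): row=0 col=5 char='t'
After 8 (j): row=1 col=5 char='_'
After 9 (j): row=2 col=5 char='p'
After 10 (b): row=2 col=1 char='s'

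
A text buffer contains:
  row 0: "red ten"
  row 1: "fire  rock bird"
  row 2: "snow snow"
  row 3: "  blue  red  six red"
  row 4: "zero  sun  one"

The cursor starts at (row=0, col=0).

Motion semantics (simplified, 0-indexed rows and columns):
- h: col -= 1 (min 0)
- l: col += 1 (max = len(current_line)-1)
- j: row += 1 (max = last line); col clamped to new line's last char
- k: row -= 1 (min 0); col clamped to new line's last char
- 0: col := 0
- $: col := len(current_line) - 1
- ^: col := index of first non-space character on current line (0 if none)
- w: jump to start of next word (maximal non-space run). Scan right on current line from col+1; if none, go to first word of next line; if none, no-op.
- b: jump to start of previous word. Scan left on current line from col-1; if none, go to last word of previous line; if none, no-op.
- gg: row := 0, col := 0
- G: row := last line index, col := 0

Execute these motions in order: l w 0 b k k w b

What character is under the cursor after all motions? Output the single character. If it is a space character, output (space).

After 1 (l): row=0 col=1 char='e'
After 2 (w): row=0 col=4 char='t'
After 3 (0): row=0 col=0 char='r'
After 4 (b): row=0 col=0 char='r'
After 5 (k): row=0 col=0 char='r'
After 6 (k): row=0 col=0 char='r'
After 7 (w): row=0 col=4 char='t'
After 8 (b): row=0 col=0 char='r'

Answer: r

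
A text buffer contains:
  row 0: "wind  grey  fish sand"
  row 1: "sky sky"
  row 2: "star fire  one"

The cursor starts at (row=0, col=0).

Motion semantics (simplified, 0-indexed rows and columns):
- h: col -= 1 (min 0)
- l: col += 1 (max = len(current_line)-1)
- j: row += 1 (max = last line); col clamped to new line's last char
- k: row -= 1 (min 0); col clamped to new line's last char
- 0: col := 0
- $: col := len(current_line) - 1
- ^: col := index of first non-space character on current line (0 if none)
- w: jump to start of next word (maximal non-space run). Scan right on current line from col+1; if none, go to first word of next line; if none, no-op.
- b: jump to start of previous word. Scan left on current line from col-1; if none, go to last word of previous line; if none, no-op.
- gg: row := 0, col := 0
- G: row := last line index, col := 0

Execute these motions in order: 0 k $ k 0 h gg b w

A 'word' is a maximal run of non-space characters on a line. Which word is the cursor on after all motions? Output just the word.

After 1 (0): row=0 col=0 char='w'
After 2 (k): row=0 col=0 char='w'
After 3 ($): row=0 col=20 char='d'
After 4 (k): row=0 col=20 char='d'
After 5 (0): row=0 col=0 char='w'
After 6 (h): row=0 col=0 char='w'
After 7 (gg): row=0 col=0 char='w'
After 8 (b): row=0 col=0 char='w'
After 9 (w): row=0 col=6 char='g'

Answer: grey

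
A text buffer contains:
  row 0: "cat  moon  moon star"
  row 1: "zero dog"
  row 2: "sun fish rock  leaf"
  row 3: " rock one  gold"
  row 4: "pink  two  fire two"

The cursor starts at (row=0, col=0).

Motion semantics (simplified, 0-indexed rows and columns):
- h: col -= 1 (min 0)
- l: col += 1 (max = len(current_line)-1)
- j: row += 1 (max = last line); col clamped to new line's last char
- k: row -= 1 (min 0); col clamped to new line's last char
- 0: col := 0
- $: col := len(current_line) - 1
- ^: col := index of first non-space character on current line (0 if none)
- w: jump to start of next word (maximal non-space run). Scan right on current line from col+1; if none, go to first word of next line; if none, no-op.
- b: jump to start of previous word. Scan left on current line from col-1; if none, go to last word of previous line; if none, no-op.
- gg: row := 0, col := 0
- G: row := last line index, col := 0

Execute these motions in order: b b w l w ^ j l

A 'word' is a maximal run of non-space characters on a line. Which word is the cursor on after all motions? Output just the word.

After 1 (b): row=0 col=0 char='c'
After 2 (b): row=0 col=0 char='c'
After 3 (w): row=0 col=5 char='m'
After 4 (l): row=0 col=6 char='o'
After 5 (w): row=0 col=11 char='m'
After 6 (^): row=0 col=0 char='c'
After 7 (j): row=1 col=0 char='z'
After 8 (l): row=1 col=1 char='e'

Answer: zero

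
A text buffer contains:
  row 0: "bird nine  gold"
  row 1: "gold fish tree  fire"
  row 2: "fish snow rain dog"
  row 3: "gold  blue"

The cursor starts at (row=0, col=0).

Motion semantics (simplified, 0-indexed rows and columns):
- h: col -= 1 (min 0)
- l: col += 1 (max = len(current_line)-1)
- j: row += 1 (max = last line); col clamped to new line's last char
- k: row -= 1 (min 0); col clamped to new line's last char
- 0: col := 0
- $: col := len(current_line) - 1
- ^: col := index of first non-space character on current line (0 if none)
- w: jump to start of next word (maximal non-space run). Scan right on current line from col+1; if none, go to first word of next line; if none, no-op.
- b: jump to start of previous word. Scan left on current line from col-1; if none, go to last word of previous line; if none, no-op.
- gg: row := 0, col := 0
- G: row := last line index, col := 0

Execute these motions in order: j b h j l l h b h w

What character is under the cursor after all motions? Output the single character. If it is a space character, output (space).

After 1 (j): row=1 col=0 char='g'
After 2 (b): row=0 col=11 char='g'
After 3 (h): row=0 col=10 char='_'
After 4 (j): row=1 col=10 char='t'
After 5 (l): row=1 col=11 char='r'
After 6 (l): row=1 col=12 char='e'
After 7 (h): row=1 col=11 char='r'
After 8 (b): row=1 col=10 char='t'
After 9 (h): row=1 col=9 char='_'
After 10 (w): row=1 col=10 char='t'

Answer: t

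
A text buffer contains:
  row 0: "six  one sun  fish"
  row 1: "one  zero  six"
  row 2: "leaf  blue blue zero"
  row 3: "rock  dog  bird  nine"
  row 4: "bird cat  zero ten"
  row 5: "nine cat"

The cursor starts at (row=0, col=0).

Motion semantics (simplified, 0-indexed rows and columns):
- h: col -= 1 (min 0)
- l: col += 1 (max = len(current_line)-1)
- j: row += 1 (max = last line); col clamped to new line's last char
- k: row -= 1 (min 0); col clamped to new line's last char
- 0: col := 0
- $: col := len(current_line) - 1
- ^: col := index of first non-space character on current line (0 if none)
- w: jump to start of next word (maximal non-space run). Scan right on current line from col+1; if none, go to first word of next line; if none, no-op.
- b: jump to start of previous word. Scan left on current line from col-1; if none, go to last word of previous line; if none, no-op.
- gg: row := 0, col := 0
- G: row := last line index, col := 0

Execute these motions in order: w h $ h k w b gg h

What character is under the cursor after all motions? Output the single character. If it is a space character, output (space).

Answer: s

Derivation:
After 1 (w): row=0 col=5 char='o'
After 2 (h): row=0 col=4 char='_'
After 3 ($): row=0 col=17 char='h'
After 4 (h): row=0 col=16 char='s'
After 5 (k): row=0 col=16 char='s'
After 6 (w): row=1 col=0 char='o'
After 7 (b): row=0 col=14 char='f'
After 8 (gg): row=0 col=0 char='s'
After 9 (h): row=0 col=0 char='s'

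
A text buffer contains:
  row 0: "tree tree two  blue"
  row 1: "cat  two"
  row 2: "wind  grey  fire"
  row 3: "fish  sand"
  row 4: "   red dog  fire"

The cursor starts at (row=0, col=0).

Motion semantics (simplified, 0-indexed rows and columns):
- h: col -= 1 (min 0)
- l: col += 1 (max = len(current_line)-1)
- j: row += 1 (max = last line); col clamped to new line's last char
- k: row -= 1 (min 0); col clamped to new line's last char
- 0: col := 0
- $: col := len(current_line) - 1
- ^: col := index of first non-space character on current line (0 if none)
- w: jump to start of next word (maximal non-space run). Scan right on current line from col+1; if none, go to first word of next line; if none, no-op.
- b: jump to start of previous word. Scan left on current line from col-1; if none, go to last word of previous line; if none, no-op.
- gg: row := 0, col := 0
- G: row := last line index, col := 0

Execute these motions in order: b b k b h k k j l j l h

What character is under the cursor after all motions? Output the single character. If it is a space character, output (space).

Answer: i

Derivation:
After 1 (b): row=0 col=0 char='t'
After 2 (b): row=0 col=0 char='t'
After 3 (k): row=0 col=0 char='t'
After 4 (b): row=0 col=0 char='t'
After 5 (h): row=0 col=0 char='t'
After 6 (k): row=0 col=0 char='t'
After 7 (k): row=0 col=0 char='t'
After 8 (j): row=1 col=0 char='c'
After 9 (l): row=1 col=1 char='a'
After 10 (j): row=2 col=1 char='i'
After 11 (l): row=2 col=2 char='n'
After 12 (h): row=2 col=1 char='i'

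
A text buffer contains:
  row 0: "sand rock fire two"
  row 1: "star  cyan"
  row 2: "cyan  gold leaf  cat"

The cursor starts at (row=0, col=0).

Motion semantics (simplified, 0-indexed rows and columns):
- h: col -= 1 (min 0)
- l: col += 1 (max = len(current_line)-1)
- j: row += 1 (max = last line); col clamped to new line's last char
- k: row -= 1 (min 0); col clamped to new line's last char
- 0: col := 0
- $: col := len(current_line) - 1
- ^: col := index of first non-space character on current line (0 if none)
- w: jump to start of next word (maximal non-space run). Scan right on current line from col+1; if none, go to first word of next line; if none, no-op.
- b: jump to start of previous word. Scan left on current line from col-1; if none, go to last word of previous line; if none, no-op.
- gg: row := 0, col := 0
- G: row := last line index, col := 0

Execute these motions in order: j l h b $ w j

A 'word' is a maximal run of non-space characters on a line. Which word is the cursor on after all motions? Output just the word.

After 1 (j): row=1 col=0 char='s'
After 2 (l): row=1 col=1 char='t'
After 3 (h): row=1 col=0 char='s'
After 4 (b): row=0 col=15 char='t'
After 5 ($): row=0 col=17 char='o'
After 6 (w): row=1 col=0 char='s'
After 7 (j): row=2 col=0 char='c'

Answer: cyan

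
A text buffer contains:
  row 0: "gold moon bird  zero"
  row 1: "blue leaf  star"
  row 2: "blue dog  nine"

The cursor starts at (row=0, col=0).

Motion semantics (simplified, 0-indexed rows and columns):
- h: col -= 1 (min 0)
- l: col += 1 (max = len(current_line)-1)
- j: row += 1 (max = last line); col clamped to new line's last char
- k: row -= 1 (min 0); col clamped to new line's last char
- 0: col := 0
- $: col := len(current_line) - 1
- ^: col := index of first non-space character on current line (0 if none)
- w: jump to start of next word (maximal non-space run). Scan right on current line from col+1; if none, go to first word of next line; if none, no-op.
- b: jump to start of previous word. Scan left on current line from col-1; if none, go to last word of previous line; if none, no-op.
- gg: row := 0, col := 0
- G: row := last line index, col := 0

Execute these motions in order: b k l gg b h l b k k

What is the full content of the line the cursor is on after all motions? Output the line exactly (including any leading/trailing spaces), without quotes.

Answer: gold moon bird  zero

Derivation:
After 1 (b): row=0 col=0 char='g'
After 2 (k): row=0 col=0 char='g'
After 3 (l): row=0 col=1 char='o'
After 4 (gg): row=0 col=0 char='g'
After 5 (b): row=0 col=0 char='g'
After 6 (h): row=0 col=0 char='g'
After 7 (l): row=0 col=1 char='o'
After 8 (b): row=0 col=0 char='g'
After 9 (k): row=0 col=0 char='g'
After 10 (k): row=0 col=0 char='g'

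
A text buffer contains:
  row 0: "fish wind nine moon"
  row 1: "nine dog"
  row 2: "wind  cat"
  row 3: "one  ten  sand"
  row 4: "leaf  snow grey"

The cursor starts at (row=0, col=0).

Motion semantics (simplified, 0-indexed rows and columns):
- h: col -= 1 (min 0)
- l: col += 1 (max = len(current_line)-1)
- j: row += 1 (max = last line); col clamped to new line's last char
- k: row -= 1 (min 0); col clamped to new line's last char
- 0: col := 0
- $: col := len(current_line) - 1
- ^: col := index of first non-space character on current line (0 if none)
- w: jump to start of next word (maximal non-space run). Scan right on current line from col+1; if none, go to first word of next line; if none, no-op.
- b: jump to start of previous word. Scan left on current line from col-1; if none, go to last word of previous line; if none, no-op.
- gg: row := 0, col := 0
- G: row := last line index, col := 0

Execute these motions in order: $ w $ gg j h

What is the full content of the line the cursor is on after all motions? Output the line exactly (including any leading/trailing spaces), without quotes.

Answer: nine dog

Derivation:
After 1 ($): row=0 col=18 char='n'
After 2 (w): row=1 col=0 char='n'
After 3 ($): row=1 col=7 char='g'
After 4 (gg): row=0 col=0 char='f'
After 5 (j): row=1 col=0 char='n'
After 6 (h): row=1 col=0 char='n'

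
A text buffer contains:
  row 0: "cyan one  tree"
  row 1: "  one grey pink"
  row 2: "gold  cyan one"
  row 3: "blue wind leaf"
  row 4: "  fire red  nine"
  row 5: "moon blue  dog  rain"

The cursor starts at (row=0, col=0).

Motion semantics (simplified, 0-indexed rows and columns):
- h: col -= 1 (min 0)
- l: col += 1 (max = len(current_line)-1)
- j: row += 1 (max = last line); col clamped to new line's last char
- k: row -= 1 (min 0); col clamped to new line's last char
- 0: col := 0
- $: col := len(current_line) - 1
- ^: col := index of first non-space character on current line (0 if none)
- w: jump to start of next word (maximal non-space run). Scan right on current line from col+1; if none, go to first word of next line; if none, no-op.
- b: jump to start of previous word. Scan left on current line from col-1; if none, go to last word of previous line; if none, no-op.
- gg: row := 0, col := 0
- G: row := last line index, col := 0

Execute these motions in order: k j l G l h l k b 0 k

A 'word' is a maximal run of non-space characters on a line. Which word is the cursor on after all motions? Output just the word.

Answer: gold

Derivation:
After 1 (k): row=0 col=0 char='c'
After 2 (j): row=1 col=0 char='_'
After 3 (l): row=1 col=1 char='_'
After 4 (G): row=5 col=0 char='m'
After 5 (l): row=5 col=1 char='o'
After 6 (h): row=5 col=0 char='m'
After 7 (l): row=5 col=1 char='o'
After 8 (k): row=4 col=1 char='_'
After 9 (b): row=3 col=10 char='l'
After 10 (0): row=3 col=0 char='b'
After 11 (k): row=2 col=0 char='g'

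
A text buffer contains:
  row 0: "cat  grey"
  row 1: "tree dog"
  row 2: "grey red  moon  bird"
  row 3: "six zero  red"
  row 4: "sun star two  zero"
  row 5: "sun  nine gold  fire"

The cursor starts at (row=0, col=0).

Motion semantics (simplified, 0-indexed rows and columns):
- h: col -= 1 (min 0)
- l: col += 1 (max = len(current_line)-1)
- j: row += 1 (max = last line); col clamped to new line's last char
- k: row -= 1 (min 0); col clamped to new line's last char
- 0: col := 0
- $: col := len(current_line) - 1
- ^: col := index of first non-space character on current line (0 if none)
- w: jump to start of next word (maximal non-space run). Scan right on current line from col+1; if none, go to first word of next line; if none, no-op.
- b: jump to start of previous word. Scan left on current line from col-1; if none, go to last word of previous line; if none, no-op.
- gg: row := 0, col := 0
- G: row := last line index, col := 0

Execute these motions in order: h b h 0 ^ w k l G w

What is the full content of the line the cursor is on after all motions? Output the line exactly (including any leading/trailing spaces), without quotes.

After 1 (h): row=0 col=0 char='c'
After 2 (b): row=0 col=0 char='c'
After 3 (h): row=0 col=0 char='c'
After 4 (0): row=0 col=0 char='c'
After 5 (^): row=0 col=0 char='c'
After 6 (w): row=0 col=5 char='g'
After 7 (k): row=0 col=5 char='g'
After 8 (l): row=0 col=6 char='r'
After 9 (G): row=5 col=0 char='s'
After 10 (w): row=5 col=5 char='n'

Answer: sun  nine gold  fire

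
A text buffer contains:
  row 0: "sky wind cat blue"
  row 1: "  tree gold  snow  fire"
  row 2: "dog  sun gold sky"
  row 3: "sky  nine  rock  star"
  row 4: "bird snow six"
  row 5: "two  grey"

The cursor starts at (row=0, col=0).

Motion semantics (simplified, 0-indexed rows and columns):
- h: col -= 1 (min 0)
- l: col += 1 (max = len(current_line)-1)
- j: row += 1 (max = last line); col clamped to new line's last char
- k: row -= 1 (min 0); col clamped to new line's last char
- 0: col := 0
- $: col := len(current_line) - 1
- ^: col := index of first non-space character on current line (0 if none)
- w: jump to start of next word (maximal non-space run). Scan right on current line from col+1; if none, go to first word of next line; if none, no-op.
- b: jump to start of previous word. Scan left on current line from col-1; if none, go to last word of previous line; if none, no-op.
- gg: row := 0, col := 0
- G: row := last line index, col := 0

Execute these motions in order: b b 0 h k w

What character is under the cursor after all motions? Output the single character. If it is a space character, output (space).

Answer: w

Derivation:
After 1 (b): row=0 col=0 char='s'
After 2 (b): row=0 col=0 char='s'
After 3 (0): row=0 col=0 char='s'
After 4 (h): row=0 col=0 char='s'
After 5 (k): row=0 col=0 char='s'
After 6 (w): row=0 col=4 char='w'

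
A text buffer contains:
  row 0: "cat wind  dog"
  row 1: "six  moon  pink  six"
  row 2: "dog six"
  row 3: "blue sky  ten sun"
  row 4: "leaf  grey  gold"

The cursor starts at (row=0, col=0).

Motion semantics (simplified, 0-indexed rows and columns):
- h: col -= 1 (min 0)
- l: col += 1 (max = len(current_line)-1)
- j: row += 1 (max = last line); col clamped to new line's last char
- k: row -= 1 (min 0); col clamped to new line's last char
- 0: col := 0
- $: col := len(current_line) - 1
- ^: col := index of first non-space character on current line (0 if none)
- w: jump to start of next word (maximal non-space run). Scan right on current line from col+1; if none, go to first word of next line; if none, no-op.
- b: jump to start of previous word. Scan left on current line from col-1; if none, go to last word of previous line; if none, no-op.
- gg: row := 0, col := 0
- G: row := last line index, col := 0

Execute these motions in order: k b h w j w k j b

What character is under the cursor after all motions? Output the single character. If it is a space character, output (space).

Answer: s

Derivation:
After 1 (k): row=0 col=0 char='c'
After 2 (b): row=0 col=0 char='c'
After 3 (h): row=0 col=0 char='c'
After 4 (w): row=0 col=4 char='w'
After 5 (j): row=1 col=4 char='_'
After 6 (w): row=1 col=5 char='m'
After 7 (k): row=0 col=5 char='i'
After 8 (j): row=1 col=5 char='m'
After 9 (b): row=1 col=0 char='s'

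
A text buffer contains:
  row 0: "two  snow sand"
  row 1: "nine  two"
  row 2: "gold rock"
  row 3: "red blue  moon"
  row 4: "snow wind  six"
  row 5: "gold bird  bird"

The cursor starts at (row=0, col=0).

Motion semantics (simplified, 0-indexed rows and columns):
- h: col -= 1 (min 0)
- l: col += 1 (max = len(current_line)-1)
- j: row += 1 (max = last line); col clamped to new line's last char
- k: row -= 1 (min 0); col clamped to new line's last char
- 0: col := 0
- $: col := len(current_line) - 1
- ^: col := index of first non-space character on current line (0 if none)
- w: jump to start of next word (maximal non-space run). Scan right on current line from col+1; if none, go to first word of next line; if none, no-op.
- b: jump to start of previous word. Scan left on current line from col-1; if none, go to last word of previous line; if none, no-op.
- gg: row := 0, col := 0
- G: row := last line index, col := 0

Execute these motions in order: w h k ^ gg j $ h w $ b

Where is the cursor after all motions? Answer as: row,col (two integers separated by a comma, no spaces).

After 1 (w): row=0 col=5 char='s'
After 2 (h): row=0 col=4 char='_'
After 3 (k): row=0 col=4 char='_'
After 4 (^): row=0 col=0 char='t'
After 5 (gg): row=0 col=0 char='t'
After 6 (j): row=1 col=0 char='n'
After 7 ($): row=1 col=8 char='o'
After 8 (h): row=1 col=7 char='w'
After 9 (w): row=2 col=0 char='g'
After 10 ($): row=2 col=8 char='k'
After 11 (b): row=2 col=5 char='r'

Answer: 2,5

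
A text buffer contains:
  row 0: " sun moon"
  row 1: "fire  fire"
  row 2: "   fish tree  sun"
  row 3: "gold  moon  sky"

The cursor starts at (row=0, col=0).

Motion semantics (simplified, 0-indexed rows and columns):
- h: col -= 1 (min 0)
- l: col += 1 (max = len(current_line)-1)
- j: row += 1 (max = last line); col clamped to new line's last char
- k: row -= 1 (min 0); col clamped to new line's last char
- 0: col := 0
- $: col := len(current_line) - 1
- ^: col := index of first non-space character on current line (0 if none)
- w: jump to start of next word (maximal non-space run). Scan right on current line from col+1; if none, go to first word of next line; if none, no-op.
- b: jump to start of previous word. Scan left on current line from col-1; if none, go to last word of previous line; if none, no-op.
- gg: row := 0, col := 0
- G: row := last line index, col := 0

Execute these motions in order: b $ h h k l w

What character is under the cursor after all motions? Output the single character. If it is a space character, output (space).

Answer: f

Derivation:
After 1 (b): row=0 col=0 char='_'
After 2 ($): row=0 col=8 char='n'
After 3 (h): row=0 col=7 char='o'
After 4 (h): row=0 col=6 char='o'
After 5 (k): row=0 col=6 char='o'
After 6 (l): row=0 col=7 char='o'
After 7 (w): row=1 col=0 char='f'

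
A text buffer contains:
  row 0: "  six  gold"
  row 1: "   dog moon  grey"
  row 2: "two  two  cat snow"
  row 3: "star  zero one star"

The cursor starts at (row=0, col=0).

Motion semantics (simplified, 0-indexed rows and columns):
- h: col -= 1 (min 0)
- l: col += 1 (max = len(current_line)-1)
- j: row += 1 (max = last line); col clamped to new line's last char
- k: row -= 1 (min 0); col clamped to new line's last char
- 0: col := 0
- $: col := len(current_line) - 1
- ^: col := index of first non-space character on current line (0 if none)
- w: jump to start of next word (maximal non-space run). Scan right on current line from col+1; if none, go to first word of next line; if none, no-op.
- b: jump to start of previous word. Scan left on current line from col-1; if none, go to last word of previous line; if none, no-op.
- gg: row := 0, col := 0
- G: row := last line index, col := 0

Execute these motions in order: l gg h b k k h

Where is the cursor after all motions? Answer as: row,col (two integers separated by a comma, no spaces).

Answer: 0,0

Derivation:
After 1 (l): row=0 col=1 char='_'
After 2 (gg): row=0 col=0 char='_'
After 3 (h): row=0 col=0 char='_'
After 4 (b): row=0 col=0 char='_'
After 5 (k): row=0 col=0 char='_'
After 6 (k): row=0 col=0 char='_'
After 7 (h): row=0 col=0 char='_'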